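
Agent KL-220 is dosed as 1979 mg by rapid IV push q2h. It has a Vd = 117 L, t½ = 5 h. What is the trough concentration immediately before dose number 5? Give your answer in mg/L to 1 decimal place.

f = (1/2)^(τ/t½) = (1/2)^(2/5) ≈ 0.7579.
C₀ = D/Vd = 1979/117 ≈ 16.915 mg/L.
Before the 5th dose, 4 doses have been given. Superposition: Cmin = C₀·(f + f² + … + f^4).
≈ 16.915 × (0.7579 + 0.5744 + 0.4353 + 0.3299) ≈ 16.915 × 2.0975 ≈ 35.479 mg/L.

35.5 mg/L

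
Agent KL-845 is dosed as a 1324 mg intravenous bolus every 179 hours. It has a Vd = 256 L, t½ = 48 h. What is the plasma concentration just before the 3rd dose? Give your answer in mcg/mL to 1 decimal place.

0.4 mcg/mL

f = (1/2)^(τ/t½) = (1/2)^(179/48) ≈ 0.0754.
C₀ = D/Vd = 1324/256 ≈ 5.172 mcg/mL.
Before the 3rd dose, 2 doses have been given. Superposition: Cmin = C₀·(f + f²).
≈ 5.172 × (0.0754 + 0.0057) ≈ 5.172 × 0.0811 ≈ 0.419 mcg/mL.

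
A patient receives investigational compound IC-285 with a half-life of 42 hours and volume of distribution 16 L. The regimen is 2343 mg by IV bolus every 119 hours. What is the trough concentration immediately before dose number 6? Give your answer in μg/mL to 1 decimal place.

23.9 μg/mL

f = (1/2)^(τ/t½) = (1/2)^(119/42) ≈ 0.1403.
C₀ = D/Vd = 2343/16 ≈ 146.438 μg/mL.
Before the 6th dose, 5 doses have been given. Superposition: Cmin = C₀·(f + f² + … + f^5).
≈ 146.438 × (0.1403 + 0.0197 + 0.0028 + 0.0004 + 0.0001) ≈ 146.438 × 0.1633 ≈ 23.913 μg/mL.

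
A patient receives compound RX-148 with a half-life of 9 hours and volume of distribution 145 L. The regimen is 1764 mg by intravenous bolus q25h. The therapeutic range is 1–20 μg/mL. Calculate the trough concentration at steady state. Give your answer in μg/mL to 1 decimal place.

Over one 25-h interval, 25/9 ≈ 2.7778 half-lives elapse, leaving f ≈ 0.1458 of each dose.
Single-dose peak C₀ = D/Vd = 1764/145 ≈ 12.166 μg/mL.
Steady-state trough Cmin,ss = C₀·f/(1−f) ≈ 12.166 × 0.1458/0.8542 ≈ 2.077 μg/mL.
Trough 2.1 μg/mL vs MEC 1 μg/mL: adequate.

2.1 μg/mL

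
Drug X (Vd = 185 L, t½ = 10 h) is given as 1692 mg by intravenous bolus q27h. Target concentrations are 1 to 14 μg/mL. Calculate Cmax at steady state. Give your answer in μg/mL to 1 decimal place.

10.8 μg/mL

k = ln2/t½ = ln2/10 ≈ 0.069315 h⁻¹; fraction remaining f = e^(−kτ) = e^(−0.069315×27) ≈ 0.1539.
At steady state, accumulation factor R = 1/(1 − e^(−kτ)) ≈ 1.1819.
Single-dose peak C₀ = D/Vd = 1692/185 ≈ 9.146 μg/mL.
Steady-state peak Cmax,ss = C₀·R ≈ 9.146 × 1.1819 ≈ 10.810 μg/mL.
Peak 10.8 μg/mL vs MTC 14 μg/mL: below toxic threshold.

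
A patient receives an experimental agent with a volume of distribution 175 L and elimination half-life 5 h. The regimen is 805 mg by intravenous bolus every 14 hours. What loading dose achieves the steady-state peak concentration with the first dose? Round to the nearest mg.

940 mg

f = (1/2)^(14/5) ≈ 0.143587; accumulation ratio R = 1/(1−f) ≈ 1.16766.
Loading dose to hit Cmax,ss on first dose: D_load = D_maint·R ≈ 805 × 1.16766 ≈ 939.97 mg.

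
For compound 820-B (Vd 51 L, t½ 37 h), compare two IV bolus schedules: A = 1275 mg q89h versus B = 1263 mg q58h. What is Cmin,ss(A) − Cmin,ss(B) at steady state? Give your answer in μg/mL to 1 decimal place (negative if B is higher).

-6.8 μg/mL

Regimen A: f = (1/2)^(89/37) ≈ 0.1888; Cmin,ss = (1275/51)·f/(1−f) ≈ 5.819 μg/mL.
Regimen B: f = (1/2)^(58/37) ≈ 0.3374; Cmin,ss = (1263/51)·f/(1−f) ≈ 12.610 μg/mL.
Difference ≈ 5.819 − 12.610 ≈ -6.791 μg/mL.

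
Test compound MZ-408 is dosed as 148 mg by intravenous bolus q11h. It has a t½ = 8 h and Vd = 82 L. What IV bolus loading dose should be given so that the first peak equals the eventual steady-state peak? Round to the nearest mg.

241 mg

f = (1/2)^(11/8) ≈ 0.385553; accumulation ratio R = 1/(1−f) ≈ 1.62748.
Loading dose to hit Cmax,ss on first dose: D_load = D_maint·R ≈ 148 × 1.62748 ≈ 240.87 mg.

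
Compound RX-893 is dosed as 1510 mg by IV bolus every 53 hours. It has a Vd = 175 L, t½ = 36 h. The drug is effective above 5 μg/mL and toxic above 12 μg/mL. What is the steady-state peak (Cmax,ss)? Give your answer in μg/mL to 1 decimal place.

13.5 μg/mL

τ/t½ = 53/36 ≈ 1.4722, so fraction remaining f = (1/2)^(53/36) ≈ 0.3604.
Accumulation ratio R = 1/(1 − f) ≈ 1/0.6396 ≈ 1.5635.
Single-dose peak C₀ = D/Vd = 1510/175 ≈ 8.629 μg/mL.
Steady-state peak Cmax,ss = C₀·R ≈ 8.629 × 1.5635 ≈ 13.491 μg/mL.
Peak 13.5 μg/mL vs MTC 12 μg/mL: exceeds toxic threshold.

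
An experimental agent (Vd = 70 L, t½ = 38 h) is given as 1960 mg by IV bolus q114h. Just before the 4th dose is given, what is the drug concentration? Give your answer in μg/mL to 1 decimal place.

f = (1/2)^(τ/t½) = (1/2)^(114/38) ≈ 0.1250.
C₀ = D/Vd = 1960/70 ≈ 28.000 μg/mL.
Before the 4th dose, 3 doses have been given. Superposition: Cmin = C₀·(f + f² + … + f^3).
≈ 28.000 × (0.1250 + 0.0156 + 0.0020) ≈ 28.000 × 0.1426 ≈ 3.993 μg/mL.

4.0 μg/mL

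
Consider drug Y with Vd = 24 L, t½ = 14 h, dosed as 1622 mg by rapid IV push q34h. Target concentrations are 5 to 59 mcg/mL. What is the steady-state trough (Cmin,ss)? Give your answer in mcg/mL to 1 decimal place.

τ/t½ = 34/14 ≈ 2.4286, so fraction remaining f = (1/2)^(34/14) ≈ 0.1857.
Accumulation ratio R = 1/(1 − f) ≈ 1/0.8143 ≈ 1.2280.
Each bolus raises the concentration by D/Vd = 1622/24 ≈ 67.583 mcg/mL.
Steady-state peak Cmax,ss = C₀·R ≈ 67.583 × 1.2280 ≈ 82.992 mcg/mL.
One interval later, Cmin,ss = Cmax,ss·e^(−kτ) ≈ 82.992 × 0.1857 ≈ 15.412 mcg/mL.
Trough 15.4 mcg/mL vs MEC 5 mcg/mL: adequate.

15.4 mcg/mL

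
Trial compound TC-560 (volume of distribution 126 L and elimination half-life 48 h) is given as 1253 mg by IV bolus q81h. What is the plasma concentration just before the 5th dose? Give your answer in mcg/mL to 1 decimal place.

f = (1/2)^(τ/t½) = (1/2)^(81/48) ≈ 0.3105.
C₀ = D/Vd = 1253/126 ≈ 9.944 mcg/mL.
Before the 5th dose, 4 doses have been given. Superposition: Cmin = C₀·(f + f² + … + f^4).
≈ 9.944 × (0.3105 + 0.0964 + 0.0299 + 0.0093) ≈ 9.944 × 0.4461 ≈ 4.436 mcg/mL.

4.4 mcg/mL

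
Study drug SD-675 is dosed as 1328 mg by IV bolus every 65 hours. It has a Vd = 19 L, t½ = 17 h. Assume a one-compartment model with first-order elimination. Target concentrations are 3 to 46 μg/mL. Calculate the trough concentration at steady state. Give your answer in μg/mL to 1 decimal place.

5.3 μg/mL

τ/t½ = 65/17 ≈ 3.8235, so fraction remaining f = (1/2)^(65/17) ≈ 0.0706.
Each bolus raises the concentration by D/Vd = 1328/19 ≈ 69.895 μg/mL.
Steady-state trough Cmin,ss = C₀·f/(1−f) ≈ 69.895 × 0.0706/0.9294 ≈ 5.309 μg/mL.
Trough 5.3 μg/mL vs MEC 3 μg/mL: adequate.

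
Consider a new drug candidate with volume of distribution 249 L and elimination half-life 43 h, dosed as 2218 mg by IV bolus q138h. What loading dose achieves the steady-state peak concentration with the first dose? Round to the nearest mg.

f = (1/2)^(138/43) ≈ 0.108119; accumulation ratio R = 1/(1−f) ≈ 1.12123.
Loading dose to hit Cmax,ss on first dose: D_load = D_maint·R ≈ 2218 × 1.12123 ≈ 2486.89 mg.

2487 mg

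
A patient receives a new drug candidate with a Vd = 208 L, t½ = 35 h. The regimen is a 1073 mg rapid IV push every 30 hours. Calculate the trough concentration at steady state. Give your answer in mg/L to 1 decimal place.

6.4 mg/L

k = ln2/t½ = ln2/35 ≈ 0.019804 h⁻¹; fraction remaining f = e^(−kτ) = e^(−0.019804×30) ≈ 0.5520.
Each bolus raises the concentration by D/Vd = 1073/208 ≈ 5.159 mg/L.
Steady-state trough Cmin,ss = C₀·f/(1−f) ≈ 5.159 × 0.5520/0.4480 ≈ 6.357 mg/L.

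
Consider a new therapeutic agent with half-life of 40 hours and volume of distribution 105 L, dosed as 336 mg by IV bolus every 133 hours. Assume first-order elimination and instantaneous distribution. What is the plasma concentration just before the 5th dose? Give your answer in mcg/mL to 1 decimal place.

f = (1/2)^(τ/t½) = (1/2)^(133/40) ≈ 0.0998.
C₀ = D/Vd = 336/105 ≈ 3.200 mcg/mL.
Before the 5th dose, 4 doses have been given. Superposition: Cmin = C₀·(f + f² + … + f^4).
≈ 3.200 × (0.0998 + 0.0100 + 0.0010 + 0.0001) ≈ 3.200 × 0.1109 ≈ 0.355 mcg/mL.

0.4 mcg/mL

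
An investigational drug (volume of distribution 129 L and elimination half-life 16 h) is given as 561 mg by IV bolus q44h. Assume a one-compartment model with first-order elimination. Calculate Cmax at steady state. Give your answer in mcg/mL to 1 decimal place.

τ/t½ = 44/16 ≈ 2.75, so fraction remaining f = (1/2)^(44/16) ≈ 0.1487.
At steady state, accumulation factor R = 1/(1 − e^(−kτ)) ≈ 1.1747.
Each bolus raises the concentration by D/Vd = 561/129 ≈ 4.349 mcg/mL.
Cmax,ss = C₀/(1 − f) ≈ 4.349/0.8513 ≈ 5.109 mcg/mL.

5.1 mcg/mL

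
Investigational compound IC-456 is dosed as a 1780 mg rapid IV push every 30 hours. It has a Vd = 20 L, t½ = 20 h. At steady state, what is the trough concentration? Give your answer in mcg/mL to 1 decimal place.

τ/t½ = 30/20 ≈ 1.5, so fraction remaining f = (1/2)^(30/20) ≈ 0.3536.
Each bolus raises the concentration by D/Vd = 1780/20 ≈ 89.000 mcg/mL.
Steady-state trough Cmin,ss = C₀·f/(1−f) ≈ 89.000 × 0.3536/0.6464 ≈ 48.686 mcg/mL.

48.7 mcg/mL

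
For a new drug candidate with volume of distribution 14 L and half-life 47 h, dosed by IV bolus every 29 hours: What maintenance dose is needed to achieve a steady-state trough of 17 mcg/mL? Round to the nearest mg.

127 mg

τ/t½ = 29/47 ≈ 0.61702, so f = (1/2)^(29/47) ≈ 0.652016.
Cmin,ss = (D/Vd)·f/(1−f), so D = Cmin,ss·Vd·(1−f)/f.
D = 17 × 14 × (1−f)/f ≈ 17 × 14 × 0.53370 ≈ 127.02 mg.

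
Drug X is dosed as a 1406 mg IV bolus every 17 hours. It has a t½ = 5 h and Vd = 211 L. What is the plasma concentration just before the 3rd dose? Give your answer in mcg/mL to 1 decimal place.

0.7 mcg/mL

f = (1/2)^(τ/t½) = (1/2)^(17/5) ≈ 0.0947.
C₀ = D/Vd = 1406/211 ≈ 6.664 mcg/mL.
Before the 3rd dose, 2 doses have been given. Superposition: Cmin = C₀·(f + f²).
≈ 6.664 × (0.0947 + 0.0090) ≈ 6.664 × 0.1037 ≈ 0.691 mcg/mL.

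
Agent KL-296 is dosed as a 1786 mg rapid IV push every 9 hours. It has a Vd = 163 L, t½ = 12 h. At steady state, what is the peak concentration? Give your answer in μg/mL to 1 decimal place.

Over one 9-h interval, 9/12 ≈ 0.75 half-lives elapse, leaving f ≈ 0.5946 of each dose.
Accumulation ratio R = 1/(1 − f) ≈ 1/0.4054 ≈ 2.4667.
Each bolus raises the concentration by D/Vd = 1786/163 ≈ 10.957 μg/mL.
Steady-state peak Cmax,ss = C₀·R ≈ 10.957 × 2.4667 ≈ 27.028 μg/mL.

27.0 μg/mL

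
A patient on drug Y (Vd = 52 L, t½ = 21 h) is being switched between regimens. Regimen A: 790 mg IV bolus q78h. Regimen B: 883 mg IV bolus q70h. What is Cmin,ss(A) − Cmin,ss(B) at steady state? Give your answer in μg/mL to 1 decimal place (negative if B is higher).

-0.6 μg/mL

Regimen A: f = (1/2)^(78/21) ≈ 0.0762; Cmin,ss = (790/52)·f/(1−f) ≈ 1.253 μg/mL.
Regimen B: f = (1/2)^(70/21) ≈ 0.0992; Cmin,ss = (883/52)·f/(1−f) ≈ 1.870 μg/mL.
Difference ≈ 1.253 − 1.870 ≈ -0.617 μg/mL.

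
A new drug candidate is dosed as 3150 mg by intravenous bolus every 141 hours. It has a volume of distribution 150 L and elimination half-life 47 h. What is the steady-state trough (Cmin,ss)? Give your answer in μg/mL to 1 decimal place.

3.0 μg/mL

τ = 141 h = 3 half-lives, so f = (1/2)^3 = 0.125.
Accumulation ratio R = 1/(1 − f) = 1/0.875 = 8/7.
Single-dose peak C₀ = D/Vd = 3150/150 = 21 μg/mL.
Steady-state peak Cmax,ss = C₀·R = 21 × 8/7 ≈ 24.000 μg/mL.
Steady-state trough Cmin,ss = Cmax,ss·f ≈ 24.000 × 0.125 ≈ 3.000 μg/mL.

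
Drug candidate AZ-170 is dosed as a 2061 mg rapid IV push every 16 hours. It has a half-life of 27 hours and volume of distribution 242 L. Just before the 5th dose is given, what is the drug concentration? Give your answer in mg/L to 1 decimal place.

13.5 mg/L

f = (1/2)^(τ/t½) = (1/2)^(16/27) ≈ 0.6632.
C₀ = D/Vd = 2061/242 ≈ 8.517 mg/L.
Before the 5th dose, 4 doses have been given. Superposition: Cmin = C₀·(f + f² + … + f^4).
≈ 8.517 × (0.6632 + 0.4398 + 0.2917 + 0.1935) ≈ 8.517 × 1.5882 ≈ 13.527 mg/L.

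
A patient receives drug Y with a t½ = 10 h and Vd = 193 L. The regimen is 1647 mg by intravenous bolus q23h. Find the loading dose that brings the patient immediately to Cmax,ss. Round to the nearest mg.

2067 mg

f = (1/2)^(23/10) ≈ 0.203063; accumulation ratio R = 1/(1−f) ≈ 1.25480.
Loading dose to hit Cmax,ss on first dose: D_load = D_maint·R ≈ 1647 × 1.25480 ≈ 2066.66 mg.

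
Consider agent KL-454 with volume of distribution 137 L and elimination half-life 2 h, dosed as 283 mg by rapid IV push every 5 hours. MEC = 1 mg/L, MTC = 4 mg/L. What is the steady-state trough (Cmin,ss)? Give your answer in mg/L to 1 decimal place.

0.4 mg/L

k = ln2/t½ = ln2/2 ≈ 0.346574 h⁻¹; fraction remaining f = e^(−kτ) = e^(−0.346574×5) ≈ 0.1768.
At steady state, accumulation factor R = 1/(1 − e^(−kτ)) ≈ 1.2148.
Single-dose peak C₀ = D/Vd = 283/137 ≈ 2.066 mg/L.
Steady-state peak Cmax,ss = C₀·R ≈ 2.066 × 1.2148 ≈ 2.510 mg/L.
Steady-state trough Cmin,ss = Cmax,ss·f ≈ 2.510 × 0.1768 ≈ 0.444 mg/L.
Trough 0.4 mg/L vs MEC 1 mg/L: subtherapeutic.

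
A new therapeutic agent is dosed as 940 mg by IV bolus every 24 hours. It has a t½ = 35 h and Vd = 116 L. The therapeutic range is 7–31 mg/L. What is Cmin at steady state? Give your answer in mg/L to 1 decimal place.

Over one 24-h interval, 24/35 ≈ 0.68571 half-lives elapse, leaving f ≈ 0.6217 of each dose.
Accumulation ratio R = 1/(1 − f) ≈ 1/0.3783 ≈ 2.6434.
Each bolus raises the concentration by D/Vd = 940/116 ≈ 8.103 mg/L.
Cmax,ss = C₀/(1 − f) ≈ 8.103/0.3783 ≈ 21.420 mg/L.
One interval later, Cmin,ss = Cmax,ss·e^(−kτ) ≈ 21.420 × 0.6217 ≈ 13.317 mg/L.
Trough 13.3 mg/L vs MEC 7 mg/L: adequate.

13.3 mg/L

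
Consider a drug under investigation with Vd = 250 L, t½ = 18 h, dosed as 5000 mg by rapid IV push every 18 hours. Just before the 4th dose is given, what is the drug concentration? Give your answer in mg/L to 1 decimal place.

f = (1/2)^(τ/t½) = (1/2)^(18/18) ≈ 0.5000.
C₀ = D/Vd = 5000/250 ≈ 20.000 mg/L.
Before the 4th dose, 3 doses have been given. Superposition: Cmin = C₀·(f + f² + … + f^3).
≈ 20.000 × (0.5000 + 0.2500 + 0.1250) ≈ 20.000 × 0.8750 ≈ 17.500 mg/L.

17.5 mg/L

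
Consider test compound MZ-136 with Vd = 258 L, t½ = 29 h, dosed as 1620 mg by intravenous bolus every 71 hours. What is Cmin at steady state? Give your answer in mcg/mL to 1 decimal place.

1.4 mcg/mL

Over one 71-h interval, 71/29 ≈ 2.4483 half-lives elapse, leaving f ≈ 0.1832 of each dose.
Each bolus raises the concentration by D/Vd = 1620/258 ≈ 6.279 mcg/mL.
Steady-state trough Cmin,ss = C₀·f/(1−f) ≈ 6.279 × 0.1832/0.8168 ≈ 1.408 mcg/mL.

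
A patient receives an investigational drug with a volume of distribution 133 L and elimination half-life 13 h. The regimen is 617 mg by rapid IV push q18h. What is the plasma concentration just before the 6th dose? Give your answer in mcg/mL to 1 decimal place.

f = (1/2)^(τ/t½) = (1/2)^(18/13) ≈ 0.3830.
C₀ = D/Vd = 617/133 ≈ 4.639 mcg/mL.
Before the 6th dose, 5 doses have been given. Superposition: Cmin = C₀·(f + f² + … + f^5).
≈ 4.639 × (0.3830 + 0.1467 + 0.0562 + 0.0215 + 0.0082) ≈ 4.639 × 0.6156 ≈ 2.856 mcg/mL.

2.9 mcg/mL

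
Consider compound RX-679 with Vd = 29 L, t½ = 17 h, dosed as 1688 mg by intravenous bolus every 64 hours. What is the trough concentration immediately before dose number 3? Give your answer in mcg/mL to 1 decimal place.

f = (1/2)^(τ/t½) = (1/2)^(64/17) ≈ 0.0736.
C₀ = D/Vd = 1688/29 ≈ 58.207 mcg/mL.
Before the 3rd dose, 2 doses have been given. Superposition: Cmin = C₀·(f + f²).
≈ 58.207 × (0.0736 + 0.0054) ≈ 58.207 × 0.0790 ≈ 4.598 mcg/mL.

4.6 mcg/mL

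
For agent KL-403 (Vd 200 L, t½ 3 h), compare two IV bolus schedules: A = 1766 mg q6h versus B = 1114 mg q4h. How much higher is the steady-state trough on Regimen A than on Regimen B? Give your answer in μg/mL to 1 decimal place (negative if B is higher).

-0.7 μg/mL

Regimen A: f = (1/2)^(6/3) ≈ 0.2500; Cmin,ss = (1766/200)·f/(1−f) ≈ 2.943 μg/mL.
Regimen B: f = (1/2)^(4/3) ≈ 0.3969; Cmin,ss = (1114/200)·f/(1−f) ≈ 3.666 μg/mL.
Difference ≈ 2.943 − 3.666 ≈ -0.723 μg/mL.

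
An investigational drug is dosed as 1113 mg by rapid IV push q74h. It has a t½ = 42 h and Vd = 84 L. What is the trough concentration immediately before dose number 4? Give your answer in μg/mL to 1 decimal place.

f = (1/2)^(τ/t½) = (1/2)^(74/42) ≈ 0.2949.
C₀ = D/Vd = 1113/84 ≈ 13.250 μg/mL.
Before the 4th dose, 3 doses have been given. Superposition: Cmin = C₀·(f + f² + … + f^3).
≈ 13.250 × (0.2949 + 0.0870 + 0.0256) ≈ 13.250 × 0.4075 ≈ 5.399 μg/mL.

5.4 μg/mL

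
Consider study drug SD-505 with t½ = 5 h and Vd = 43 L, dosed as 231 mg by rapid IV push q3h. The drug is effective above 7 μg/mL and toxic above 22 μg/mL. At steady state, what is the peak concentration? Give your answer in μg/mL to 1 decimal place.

Over one 3-h interval, 3/5 ≈ 0.6 half-lives elapse, leaving f ≈ 0.6598 of each dose.
At steady state, accumulation factor R = 1/(1 − e^(−kτ)) ≈ 2.9394.
Each bolus raises the concentration by D/Vd = 231/43 ≈ 5.372 μg/mL.
Cmax,ss = C₀/(1 − f) ≈ 5.372/0.3402 ≈ 15.791 μg/mL.
Peak 15.8 μg/mL vs MTC 22 μg/mL: below toxic threshold.

15.8 μg/mL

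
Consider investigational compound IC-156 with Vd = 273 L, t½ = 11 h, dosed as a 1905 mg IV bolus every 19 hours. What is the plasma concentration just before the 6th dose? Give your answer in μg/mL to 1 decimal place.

3.0 μg/mL

f = (1/2)^(τ/t½) = (1/2)^(19/11) ≈ 0.3020.
C₀ = D/Vd = 1905/273 ≈ 6.978 μg/mL.
Before the 6th dose, 5 doses have been given. Superposition: Cmin = C₀·(f + f² + … + f^5).
≈ 6.978 × (0.3020 + 0.0912 + 0.0275 + 0.0083 + 0.0025) ≈ 6.978 × 0.4315 ≈ 3.011 μg/mL.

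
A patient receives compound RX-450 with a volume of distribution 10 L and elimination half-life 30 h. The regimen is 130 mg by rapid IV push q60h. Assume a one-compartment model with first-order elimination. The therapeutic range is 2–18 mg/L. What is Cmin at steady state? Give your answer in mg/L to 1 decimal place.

4.3 mg/L

τ = 60 h = 2 half-lives, so f = (1/2)^2 = 0.25.
Accumulation ratio R = 1/(1 − f) = 1/0.75 = 4/3.
Single-dose peak C₀ = D/Vd = 130/10 = 13 mg/L.
Steady-state peak Cmax,ss = C₀·R = 13 × 4/3 ≈ 17.333 mg/L.
Steady-state trough Cmin,ss = Cmax,ss·f ≈ 17.333 × 0.25 ≈ 4.333 mg/L.
Trough 4.3 mg/L vs MEC 2 mg/L: adequate.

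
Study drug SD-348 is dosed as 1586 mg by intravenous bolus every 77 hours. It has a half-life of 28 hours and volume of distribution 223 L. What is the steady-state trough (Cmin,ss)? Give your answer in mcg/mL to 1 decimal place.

1.2 mcg/mL

k = ln2/t½ = ln2/28 ≈ 0.024755 h⁻¹; fraction remaining f = e^(−kτ) = e^(−0.024755×77) ≈ 0.1487.
Single-dose peak C₀ = D/Vd = 1586/223 ≈ 7.112 mcg/mL.
Steady-state trough Cmin,ss = C₀·f/(1−f) ≈ 7.112 × 0.1487/0.8513 ≈ 1.242 mcg/mL.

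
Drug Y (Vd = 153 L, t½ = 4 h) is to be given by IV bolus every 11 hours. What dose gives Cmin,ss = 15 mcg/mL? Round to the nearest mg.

τ/t½ = 11/4 ≈ 2.75, so f = (1/2)^(11/4) ≈ 0.148651.
Cmin,ss = (D/Vd)·f/(1−f), so D = Cmin,ss·Vd·(1−f)/f.
D = 15 × 153 × (1−f)/f ≈ 15 × 153 × 5.72717 ≈ 13143.86 mg.

13144 mg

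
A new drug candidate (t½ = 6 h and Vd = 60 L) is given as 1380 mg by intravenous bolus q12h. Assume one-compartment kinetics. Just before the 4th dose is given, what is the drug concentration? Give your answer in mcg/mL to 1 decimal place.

7.5 mcg/mL

f = (1/2)^(τ/t½) = (1/2)^(12/6) ≈ 0.2500.
C₀ = D/Vd = 1380/60 ≈ 23.000 mcg/mL.
Before the 4th dose, 3 doses have been given. Superposition: Cmin = C₀·(f + f² + … + f^3).
≈ 23.000 × (0.2500 + 0.0625 + 0.0156) ≈ 23.000 × 0.3281 ≈ 7.546 mcg/mL.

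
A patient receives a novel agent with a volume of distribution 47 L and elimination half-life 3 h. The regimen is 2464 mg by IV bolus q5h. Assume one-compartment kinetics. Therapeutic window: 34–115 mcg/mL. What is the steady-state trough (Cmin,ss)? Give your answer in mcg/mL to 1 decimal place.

24.1 mcg/mL

Over one 5-h interval, 5/3 ≈ 1.6667 half-lives elapse, leaving f ≈ 0.3150 of each dose.
Accumulation ratio R = 1/(1 − f) ≈ 1/0.6850 ≈ 1.4599.
Each bolus raises the concentration by D/Vd = 2464/47 ≈ 52.426 mcg/mL.
Cmax,ss = C₀/(1 − f) ≈ 52.426/0.6850 ≈ 76.534 mcg/mL.
One interval later, Cmin,ss = Cmax,ss·e^(−kτ) ≈ 76.534 × 0.3150 ≈ 24.108 mcg/mL.
Trough 24.1 mcg/mL vs MEC 34 mcg/mL: subtherapeutic.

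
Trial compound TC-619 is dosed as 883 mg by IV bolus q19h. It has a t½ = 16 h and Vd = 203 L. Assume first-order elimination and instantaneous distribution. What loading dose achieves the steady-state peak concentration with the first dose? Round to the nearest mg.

1574 mg

f = (1/2)^(19/16) ≈ 0.439063; accumulation ratio R = 1/(1−f) ≈ 1.78273.
Loading dose to hit Cmax,ss on first dose: D_load = D_maint·R ≈ 883 × 1.78273 ≈ 1574.15 mg.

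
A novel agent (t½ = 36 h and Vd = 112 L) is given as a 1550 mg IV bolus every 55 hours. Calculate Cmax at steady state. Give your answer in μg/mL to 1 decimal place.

21.2 μg/mL

k = ln2/t½ = ln2/36 ≈ 0.019254 h⁻¹; fraction remaining f = e^(−kτ) = e^(−0.019254×55) ≈ 0.3468.
Accumulation ratio R = 1/(1 − f) ≈ 1/0.6532 ≈ 1.5309.
Single-dose peak C₀ = D/Vd = 1550/112 ≈ 13.839 μg/mL.
Cmax,ss = C₀/(1 − f) ≈ 13.839/0.6532 ≈ 21.186 μg/mL.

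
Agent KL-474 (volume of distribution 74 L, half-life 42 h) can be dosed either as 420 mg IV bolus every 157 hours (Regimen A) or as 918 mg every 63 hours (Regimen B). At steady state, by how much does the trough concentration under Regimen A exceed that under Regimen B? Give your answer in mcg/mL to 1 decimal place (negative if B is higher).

Regimen A: f = (1/2)^(157/42) ≈ 0.0749; Cmin,ss = (420/74)·f/(1−f) ≈ 0.460 mcg/mL.
Regimen B: f = (1/2)^(63/42) ≈ 0.3536; Cmin,ss = (918/74)·f/(1−f) ≈ 6.786 mcg/mL.
Difference ≈ 0.460 − 6.786 ≈ -6.326 mcg/mL.

-6.3 mcg/mL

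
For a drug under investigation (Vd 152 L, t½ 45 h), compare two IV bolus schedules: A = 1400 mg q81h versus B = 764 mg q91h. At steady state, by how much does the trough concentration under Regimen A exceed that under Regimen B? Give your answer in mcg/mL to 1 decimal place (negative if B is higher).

2.1 mcg/mL

Regimen A: f = (1/2)^(81/45) ≈ 0.2872; Cmin,ss = (1400/152)·f/(1−f) ≈ 3.711 mcg/mL.
Regimen B: f = (1/2)^(91/45) ≈ 0.2462; Cmin,ss = (764/152)·f/(1−f) ≈ 1.642 mcg/mL.
Difference ≈ 3.711 − 1.642 ≈ 2.069 mcg/mL.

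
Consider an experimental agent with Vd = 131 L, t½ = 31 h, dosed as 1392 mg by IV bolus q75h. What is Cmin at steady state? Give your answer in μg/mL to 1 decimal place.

τ/t½ = 75/31 ≈ 2.4194, so fraction remaining f = (1/2)^(75/31) ≈ 0.1869.
Accumulation ratio R = 1/(1 − f) ≈ 1/0.8131 ≈ 1.2299.
Single-dose peak C₀ = D/Vd = 1392/131 ≈ 10.626 μg/mL.
Steady-state peak Cmax,ss = C₀·R ≈ 10.626 × 1.2299 ≈ 13.069 μg/mL.
One interval later, Cmin,ss = Cmax,ss·e^(−kτ) ≈ 13.069 × 0.1869 ≈ 2.443 μg/mL.

2.4 μg/mL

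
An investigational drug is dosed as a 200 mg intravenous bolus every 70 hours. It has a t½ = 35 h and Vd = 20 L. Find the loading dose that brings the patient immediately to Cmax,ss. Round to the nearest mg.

267 mg

f = (1/2)^(70/35) ≈ 0.250000; accumulation ratio R = 1/(1−f) ≈ 1.33333.
Loading dose to hit Cmax,ss on first dose: D_load = D_maint·R ≈ 200 × 1.33333 ≈ 266.67 mg.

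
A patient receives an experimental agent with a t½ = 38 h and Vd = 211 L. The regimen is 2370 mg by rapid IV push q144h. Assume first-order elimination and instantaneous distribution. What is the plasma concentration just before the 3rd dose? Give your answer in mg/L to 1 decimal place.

f = (1/2)^(τ/t½) = (1/2)^(144/38) ≈ 0.0723.
C₀ = D/Vd = 2370/211 ≈ 11.232 mg/L.
Before the 3rd dose, 2 doses have been given. Superposition: Cmin = C₀·(f + f²).
≈ 11.232 × (0.0723 + 0.0052) ≈ 11.232 × 0.0775 ≈ 0.870 mg/L.

0.9 mg/L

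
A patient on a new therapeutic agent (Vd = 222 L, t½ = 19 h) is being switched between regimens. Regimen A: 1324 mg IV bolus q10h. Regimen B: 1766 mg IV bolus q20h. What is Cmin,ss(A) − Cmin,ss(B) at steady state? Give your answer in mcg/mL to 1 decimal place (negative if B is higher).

Regimen A: f = (1/2)^(10/19) ≈ 0.6943; Cmin,ss = (1324/222)·f/(1−f) ≈ 13.545 mcg/mL.
Regimen B: f = (1/2)^(20/19) ≈ 0.4821; Cmin,ss = (1766/222)·f/(1−f) ≈ 7.405 mcg/mL.
Difference ≈ 13.545 − 7.405 ≈ 6.140 mcg/mL.

6.1 mcg/mL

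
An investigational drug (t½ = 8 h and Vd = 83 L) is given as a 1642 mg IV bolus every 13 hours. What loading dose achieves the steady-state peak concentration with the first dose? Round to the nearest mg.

f = (1/2)^(13/8) ≈ 0.324210; accumulation ratio R = 1/(1−f) ≈ 1.47975.
Loading dose to hit Cmax,ss on first dose: D_load = D_maint·R ≈ 1642 × 1.47975 ≈ 2429.75 mg.

2430 mg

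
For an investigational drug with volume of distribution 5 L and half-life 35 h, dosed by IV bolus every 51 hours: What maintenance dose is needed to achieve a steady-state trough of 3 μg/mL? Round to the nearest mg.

26 mg

τ/t½ = 51/35 ≈ 1.4571, so f = (1/2)^(51/35) ≈ 0.364214.
Cmin,ss = (D/Vd)·f/(1−f), so D = Cmin,ss·Vd·(1−f)/f.
D = 3 × 5 × (1−f)/f ≈ 3 × 5 × 1.74564 ≈ 26.18 mg.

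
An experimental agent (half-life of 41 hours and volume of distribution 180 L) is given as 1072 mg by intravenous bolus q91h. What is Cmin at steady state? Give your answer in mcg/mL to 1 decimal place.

k = ln2/t½ = ln2/41 ≈ 0.016906 h⁻¹; fraction remaining f = e^(−kτ) = e^(−0.016906×91) ≈ 0.2147.
Single-dose peak C₀ = D/Vd = 1072/180 ≈ 5.956 mcg/mL.
Steady-state trough Cmin,ss = C₀·f/(1−f) ≈ 5.956 × 0.2147/0.7853 ≈ 1.628 mcg/mL.

1.6 mcg/mL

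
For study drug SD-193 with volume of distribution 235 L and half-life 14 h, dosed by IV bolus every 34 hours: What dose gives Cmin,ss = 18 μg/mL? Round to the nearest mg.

18543 mg

τ/t½ = 34/14 ≈ 2.4286, so f = (1/2)^(34/14) ≈ 0.185749.
Cmin,ss = (D/Vd)·f/(1−f), so D = Cmin,ss·Vd·(1−f)/f.
D = 18 × 235 × (1−f)/f ≈ 18 × 235 × 4.38361 ≈ 18542.67 mg.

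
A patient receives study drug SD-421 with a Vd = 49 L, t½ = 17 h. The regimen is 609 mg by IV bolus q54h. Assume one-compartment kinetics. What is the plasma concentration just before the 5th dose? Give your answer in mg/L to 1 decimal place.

f = (1/2)^(τ/t½) = (1/2)^(54/17) ≈ 0.1106.
C₀ = D/Vd = 609/49 ≈ 12.429 mg/L.
Before the 5th dose, 4 doses have been given. Superposition: Cmin = C₀·(f + f² + … + f^4).
≈ 12.429 × (0.1106 + 0.0122 + 0.0014 + 0.0001) ≈ 12.429 × 0.1243 ≈ 1.545 mg/L.

1.5 mg/L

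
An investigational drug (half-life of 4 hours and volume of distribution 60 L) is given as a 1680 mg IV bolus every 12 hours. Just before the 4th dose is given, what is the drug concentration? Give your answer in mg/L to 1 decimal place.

4.0 mg/L

f = (1/2)^(τ/t½) = (1/2)^(12/4) ≈ 0.1250.
C₀ = D/Vd = 1680/60 ≈ 28.000 mg/L.
Before the 4th dose, 3 doses have been given. Superposition: Cmin = C₀·(f + f² + … + f^3).
≈ 28.000 × (0.1250 + 0.0156 + 0.0020) ≈ 28.000 × 0.1426 ≈ 3.993 mg/L.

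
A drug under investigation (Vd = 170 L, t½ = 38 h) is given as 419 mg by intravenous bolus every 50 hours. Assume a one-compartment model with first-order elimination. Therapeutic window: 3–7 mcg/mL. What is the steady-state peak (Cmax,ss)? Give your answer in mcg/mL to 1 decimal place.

k = ln2/t½ = ln2/38 ≈ 0.018241 h⁻¹; fraction remaining f = e^(−kτ) = e^(−0.018241×50) ≈ 0.4017.
At steady state, accumulation factor R = 1/(1 − e^(−kτ)) ≈ 1.6714.
Single-dose peak C₀ = D/Vd = 419/170 ≈ 2.465 mcg/mL.
Cmax,ss = C₀/(1 − f) ≈ 2.465/0.5983 ≈ 4.120 mcg/mL.
Peak 4.1 mcg/mL vs MTC 7 mcg/mL: below toxic threshold.

4.1 mcg/mL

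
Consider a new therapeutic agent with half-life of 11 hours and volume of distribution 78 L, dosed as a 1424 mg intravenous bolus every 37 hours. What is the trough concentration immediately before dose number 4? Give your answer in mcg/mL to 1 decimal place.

2.0 mcg/mL

f = (1/2)^(τ/t½) = (1/2)^(37/11) ≈ 0.0972.
C₀ = D/Vd = 1424/78 ≈ 18.256 mcg/mL.
Before the 4th dose, 3 doses have been given. Superposition: Cmin = C₀·(f + f² + … + f^3).
≈ 18.256 × (0.0972 + 0.0094 + 0.0009) ≈ 18.256 × 0.1075 ≈ 1.963 mcg/mL.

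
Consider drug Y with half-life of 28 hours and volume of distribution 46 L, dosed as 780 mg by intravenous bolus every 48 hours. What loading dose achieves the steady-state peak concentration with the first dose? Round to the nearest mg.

1122 mg

f = (1/2)^(48/28) ≈ 0.304753; accumulation ratio R = 1/(1−f) ≈ 1.43834.
Loading dose to hit Cmax,ss on first dose: D_load = D_maint·R ≈ 780 × 1.43834 ≈ 1121.91 mg.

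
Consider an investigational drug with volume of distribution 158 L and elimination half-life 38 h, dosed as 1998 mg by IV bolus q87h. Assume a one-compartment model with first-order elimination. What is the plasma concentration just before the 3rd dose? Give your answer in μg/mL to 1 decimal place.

3.1 μg/mL

f = (1/2)^(τ/t½) = (1/2)^(87/38) ≈ 0.2046.
C₀ = D/Vd = 1998/158 ≈ 12.646 μg/mL.
Before the 3rd dose, 2 doses have been given. Superposition: Cmin = C₀·(f + f²).
≈ 12.646 × (0.2046 + 0.0419) ≈ 12.646 × 0.2465 ≈ 3.117 μg/mL.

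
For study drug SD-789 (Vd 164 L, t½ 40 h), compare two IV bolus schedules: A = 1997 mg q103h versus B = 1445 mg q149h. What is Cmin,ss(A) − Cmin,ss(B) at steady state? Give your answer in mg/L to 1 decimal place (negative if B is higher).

Regimen A: f = (1/2)^(103/40) ≈ 0.1678; Cmin,ss = (1997/164)·f/(1−f) ≈ 2.455 mg/L.
Regimen B: f = (1/2)^(149/40) ≈ 0.0756; Cmin,ss = (1445/164)·f/(1−f) ≈ 0.721 mg/L.
Difference ≈ 2.455 − 0.721 ≈ 1.734 mg/L.

1.7 mg/L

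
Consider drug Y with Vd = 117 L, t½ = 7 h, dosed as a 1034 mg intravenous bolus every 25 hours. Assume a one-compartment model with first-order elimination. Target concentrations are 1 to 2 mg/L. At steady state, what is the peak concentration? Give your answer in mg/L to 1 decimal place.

k = ln2/t½ = ln2/7 ≈ 0.099021 h⁻¹; fraction remaining f = e^(−kτ) = e^(−0.099021×25) ≈ 0.0841.
Accumulation ratio R = 1/(1 − f) ≈ 1/0.9159 ≈ 1.0918.
Single-dose peak C₀ = D/Vd = 1034/117 ≈ 8.838 mg/L.
Steady-state peak Cmax,ss = C₀·R ≈ 8.838 × 1.0918 ≈ 9.649 mg/L.
Peak 9.6 mg/L vs MTC 2 mg/L: exceeds toxic threshold.

9.6 mg/L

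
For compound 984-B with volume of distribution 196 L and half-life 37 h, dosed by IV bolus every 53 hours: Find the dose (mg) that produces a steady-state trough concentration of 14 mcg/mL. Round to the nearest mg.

τ/t½ = 53/37 ≈ 1.4324, so f = (1/2)^(53/37) ≈ 0.370506.
Cmin,ss = (D/Vd)·f/(1−f), so D = Cmin,ss·Vd·(1−f)/f.
D = 14 × 196 × (1−f)/f ≈ 14 × 196 × 1.69901 ≈ 4662.08 mg.

4662 mg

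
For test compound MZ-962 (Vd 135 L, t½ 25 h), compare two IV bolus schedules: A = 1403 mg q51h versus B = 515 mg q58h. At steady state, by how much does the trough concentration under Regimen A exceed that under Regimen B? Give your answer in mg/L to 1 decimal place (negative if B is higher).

Regimen A: f = (1/2)^(51/25) ≈ 0.2432; Cmin,ss = (1403/135)·f/(1−f) ≈ 3.340 mg/L.
Regimen B: f = (1/2)^(58/25) ≈ 0.2003; Cmin,ss = (515/135)·f/(1−f) ≈ 0.955 mg/L.
Difference ≈ 3.340 − 0.955 ≈ 2.385 mg/L.

2.4 mg/L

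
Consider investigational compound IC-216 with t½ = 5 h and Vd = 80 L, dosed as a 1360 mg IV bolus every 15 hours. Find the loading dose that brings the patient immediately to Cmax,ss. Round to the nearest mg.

1554 mg

f = (1/2)^(15/5) ≈ 0.125000; accumulation ratio R = 1/(1−f) ≈ 1.14286.
Loading dose to hit Cmax,ss on first dose: D_load = D_maint·R ≈ 1360 × 1.14286 ≈ 1554.29 mg.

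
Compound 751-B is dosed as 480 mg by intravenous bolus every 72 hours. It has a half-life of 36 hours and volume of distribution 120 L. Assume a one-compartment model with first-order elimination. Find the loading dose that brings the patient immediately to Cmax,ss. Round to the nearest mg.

640 mg

f = (1/2)^(72/36) ≈ 0.250000; accumulation ratio R = 1/(1−f) ≈ 1.33333.
Loading dose to hit Cmax,ss on first dose: D_load = D_maint·R ≈ 480 × 1.33333 ≈ 640.00 mg.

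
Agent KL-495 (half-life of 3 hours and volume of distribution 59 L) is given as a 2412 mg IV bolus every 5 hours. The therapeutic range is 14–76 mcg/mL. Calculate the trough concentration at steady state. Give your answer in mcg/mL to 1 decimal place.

τ/t½ = 5/3 ≈ 1.6667, so fraction remaining f = (1/2)^(5/3) ≈ 0.3150.
At steady state, accumulation factor R = 1/(1 − e^(−kτ)) ≈ 1.4599.
Single-dose peak C₀ = D/Vd = 2412/59 ≈ 40.881 mcg/mL.
Cmax,ss = C₀/(1 − f) ≈ 40.881/0.6850 ≈ 59.680 mcg/mL.
One interval later, Cmin,ss = Cmax,ss·e^(−kτ) ≈ 59.680 × 0.3150 ≈ 18.799 mcg/mL.
Trough 18.8 mcg/mL vs MEC 14 mcg/mL: adequate.

18.8 mcg/mL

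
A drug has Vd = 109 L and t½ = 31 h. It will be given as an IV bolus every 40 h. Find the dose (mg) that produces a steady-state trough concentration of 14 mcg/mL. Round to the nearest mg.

2206 mg

τ/t½ = 40/31 ≈ 1.2903, so f = (1/2)^(40/31) ≈ 0.408860.
Cmin,ss = (D/Vd)·f/(1−f), so D = Cmin,ss·Vd·(1−f)/f.
D = 14 × 109 × (1−f)/f ≈ 14 × 109 × 1.44582 ≈ 2206.32 mg.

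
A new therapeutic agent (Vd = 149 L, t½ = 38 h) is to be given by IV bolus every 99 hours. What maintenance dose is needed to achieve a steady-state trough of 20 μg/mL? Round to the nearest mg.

τ/t½ = 99/38 ≈ 2.6053, so f = (1/2)^(99/38) ≈ 0.164338.
Cmin,ss = (D/Vd)·f/(1−f), so D = Cmin,ss·Vd·(1−f)/f.
D = 20 × 149 × (1−f)/f ≈ 20 × 149 × 5.08502 ≈ 15153.36 mg.

15153 mg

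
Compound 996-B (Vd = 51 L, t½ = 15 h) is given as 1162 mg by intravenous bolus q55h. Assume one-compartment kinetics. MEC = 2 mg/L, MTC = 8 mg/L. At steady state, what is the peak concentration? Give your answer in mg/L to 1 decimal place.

Over one 55-h interval, 55/15 ≈ 3.6667 half-lives elapse, leaving f ≈ 0.0787 of each dose.
At steady state, accumulation factor R = 1/(1 − e^(−kτ)) ≈ 1.0854.
Single-dose peak C₀ = D/Vd = 1162/51 ≈ 22.784 mg/L.
Steady-state peak Cmax,ss = C₀·R ≈ 22.784 × 1.0854 ≈ 24.730 mg/L.
Peak 24.7 mg/L vs MTC 8 mg/L: exceeds toxic threshold.

24.7 mg/L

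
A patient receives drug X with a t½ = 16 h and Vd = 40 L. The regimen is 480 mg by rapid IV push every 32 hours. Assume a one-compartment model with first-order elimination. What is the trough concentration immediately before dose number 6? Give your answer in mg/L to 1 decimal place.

4.0 mg/L

f = (1/2)^(τ/t½) = (1/2)^(32/16) ≈ 0.2500.
C₀ = D/Vd = 480/40 ≈ 12.000 mg/L.
Before the 6th dose, 5 doses have been given. Superposition: Cmin = C₀·(f + f² + … + f^5).
≈ 12.000 × (0.2500 + 0.0625 + 0.0156 + 0.0039 + 0.0010) ≈ 12.000 × 0.3330 ≈ 3.996 mg/L.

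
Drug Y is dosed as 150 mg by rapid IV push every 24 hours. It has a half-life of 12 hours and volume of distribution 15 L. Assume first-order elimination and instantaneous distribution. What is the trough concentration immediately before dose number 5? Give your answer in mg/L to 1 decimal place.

f = (1/2)^(τ/t½) = (1/2)^(24/12) ≈ 0.2500.
C₀ = D/Vd = 150/15 ≈ 10.000 mg/L.
Before the 5th dose, 4 doses have been given. Superposition: Cmin = C₀·(f + f² + … + f^4).
≈ 10.000 × (0.2500 + 0.0625 + 0.0156 + 0.0039) ≈ 10.000 × 0.3320 ≈ 3.320 mg/L.

3.3 mg/L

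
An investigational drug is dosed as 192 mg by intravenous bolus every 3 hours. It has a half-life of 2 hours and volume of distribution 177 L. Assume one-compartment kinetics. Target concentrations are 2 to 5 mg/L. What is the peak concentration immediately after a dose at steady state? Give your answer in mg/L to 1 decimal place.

Over one 3-h interval, 3/2 ≈ 1.5 half-lives elapse, leaving f ≈ 0.3536 of each dose.
At steady state, accumulation factor R = 1/(1 − e^(−kτ)) ≈ 1.5470.
Single-dose peak C₀ = D/Vd = 192/177 ≈ 1.085 mg/L.
Cmax,ss = C₀/(1 − f) ≈ 1.085/0.6464 ≈ 1.679 mg/L.
Peak 1.7 mg/L vs MTC 5 mg/L: below toxic threshold.

1.7 mg/L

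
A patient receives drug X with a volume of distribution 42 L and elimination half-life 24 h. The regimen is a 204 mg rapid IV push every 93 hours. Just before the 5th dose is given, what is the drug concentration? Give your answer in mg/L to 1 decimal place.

0.4 mg/L

f = (1/2)^(τ/t½) = (1/2)^(93/24) ≈ 0.0682.
C₀ = D/Vd = 204/42 ≈ 4.857 mg/L.
Before the 5th dose, 4 doses have been given. Superposition: Cmin = C₀·(f + f² + … + f^4).
≈ 4.857 × (0.0682 + 0.0047 + 0.0003 + 0.0000) ≈ 4.857 × 0.0732 ≈ 0.356 mg/L.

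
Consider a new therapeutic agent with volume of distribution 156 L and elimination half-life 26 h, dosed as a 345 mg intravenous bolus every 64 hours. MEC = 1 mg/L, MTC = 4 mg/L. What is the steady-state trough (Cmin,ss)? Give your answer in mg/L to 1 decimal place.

Over one 64-h interval, 64/26 ≈ 2.4615 half-lives elapse, leaving f ≈ 0.1816 of each dose.
At steady state, accumulation factor R = 1/(1 − e^(−kτ)) ≈ 1.2219.
Each bolus raises the concentration by D/Vd = 345/156 ≈ 2.212 mg/L.
Steady-state peak Cmax,ss = C₀·R ≈ 2.212 × 1.2219 ≈ 2.703 mg/L.
Steady-state trough Cmin,ss = Cmax,ss·f ≈ 2.703 × 0.1816 ≈ 0.491 mg/L.
Trough 0.5 mg/L vs MEC 1 mg/L: subtherapeutic.

0.5 mg/L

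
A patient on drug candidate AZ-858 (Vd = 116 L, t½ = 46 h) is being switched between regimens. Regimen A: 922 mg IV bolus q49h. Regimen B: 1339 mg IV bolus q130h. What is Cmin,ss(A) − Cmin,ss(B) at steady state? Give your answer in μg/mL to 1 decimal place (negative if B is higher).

Regimen A: f = (1/2)^(49/46) ≈ 0.4779; Cmin,ss = (922/116)·f/(1−f) ≈ 7.275 μg/mL.
Regimen B: f = (1/2)^(130/46) ≈ 0.1410; Cmin,ss = (1339/116)·f/(1−f) ≈ 1.895 μg/mL.
Difference ≈ 7.275 − 1.895 ≈ 5.380 μg/mL.

5.4 μg/mL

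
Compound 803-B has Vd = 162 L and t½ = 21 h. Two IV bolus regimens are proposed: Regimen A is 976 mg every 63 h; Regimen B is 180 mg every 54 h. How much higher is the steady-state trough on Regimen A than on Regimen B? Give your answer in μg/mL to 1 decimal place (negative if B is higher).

Regimen A: f = (1/2)^(63/21) ≈ 0.1250; Cmin,ss = (976/162)·f/(1−f) ≈ 0.861 μg/mL.
Regimen B: f = (1/2)^(54/21) ≈ 0.1682; Cmin,ss = (180/162)·f/(1−f) ≈ 0.225 μg/mL.
Difference ≈ 0.861 − 0.225 ≈ 0.636 μg/mL.

0.6 μg/mL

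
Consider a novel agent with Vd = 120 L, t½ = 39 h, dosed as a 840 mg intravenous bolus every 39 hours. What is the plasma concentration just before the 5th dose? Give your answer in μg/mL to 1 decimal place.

f = (1/2)^(τ/t½) = (1/2)^(39/39) ≈ 0.5000.
C₀ = D/Vd = 840/120 ≈ 7.000 μg/mL.
Before the 5th dose, 4 doses have been given. Superposition: Cmin = C₀·(f + f² + … + f^4).
≈ 7.000 × (0.5000 + 0.2500 + 0.1250 + 0.0625) ≈ 7.000 × 0.9375 ≈ 6.562 μg/mL.

6.6 μg/mL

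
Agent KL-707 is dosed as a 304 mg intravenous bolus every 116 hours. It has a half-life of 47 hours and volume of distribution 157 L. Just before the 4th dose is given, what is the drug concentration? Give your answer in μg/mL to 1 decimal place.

0.4 μg/mL

f = (1/2)^(τ/t½) = (1/2)^(116/47) ≈ 0.1807.
C₀ = D/Vd = 304/157 ≈ 1.936 μg/mL.
Before the 4th dose, 3 doses have been given. Superposition: Cmin = C₀·(f + f² + … + f^3).
≈ 1.936 × (0.1807 + 0.0327 + 0.0059) ≈ 1.936 × 0.2193 ≈ 0.425 μg/mL.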